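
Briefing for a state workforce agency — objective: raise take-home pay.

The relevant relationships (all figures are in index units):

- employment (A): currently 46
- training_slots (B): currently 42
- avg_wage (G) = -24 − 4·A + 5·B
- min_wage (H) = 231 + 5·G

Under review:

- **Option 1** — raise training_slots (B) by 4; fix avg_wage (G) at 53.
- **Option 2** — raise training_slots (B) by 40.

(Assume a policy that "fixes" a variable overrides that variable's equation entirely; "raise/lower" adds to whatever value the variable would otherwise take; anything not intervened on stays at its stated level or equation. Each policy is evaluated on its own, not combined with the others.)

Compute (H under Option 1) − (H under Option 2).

Option 1 (B + 4, G := 53):
  A = 46
  B = 42 + 4 = 46
  G = 53
  H = 231 + 5·53 = 496
Option 2 (B + 40):
  A = 46
  B = 42 + 40 = 82
  G = -24 − 4·46 + 5·82 = 202
  H = 231 + 5·202 = 1241
H: 496 − 1241 = -745

-745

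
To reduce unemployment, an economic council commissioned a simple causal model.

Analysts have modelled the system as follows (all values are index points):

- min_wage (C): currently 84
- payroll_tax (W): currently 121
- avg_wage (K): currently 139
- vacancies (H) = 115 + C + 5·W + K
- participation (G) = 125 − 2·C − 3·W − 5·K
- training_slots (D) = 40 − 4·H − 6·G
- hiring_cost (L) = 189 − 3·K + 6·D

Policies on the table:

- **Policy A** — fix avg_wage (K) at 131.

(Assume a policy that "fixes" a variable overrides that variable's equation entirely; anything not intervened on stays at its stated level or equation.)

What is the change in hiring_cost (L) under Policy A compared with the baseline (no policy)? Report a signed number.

Baseline:
  C = 84
  W = 121
  K = 139
  H = 115 + 84 + 5·121 + 139 = 943
  G = 125 − 2·84 − 3·121 − 5·139 = -1101
  D = 40 − 4·943 − 6·(-1101) = 2874
  L = 189 − 3·139 + 6·2874 = 17016
Policy A (K := 131):
  C = 84
  W = 121
  K = 131
  H = 115 + 84 + 5·121 + 131 = 935
  G = 125 − 2·84 − 3·121 − 5·131 = -1061
  D = 40 − 4·935 − 6·(-1061) = 2666
  L = 189 − 3·131 + 6·2666 = 15792
Change in L: 15792 − 17016 = -1224

-1224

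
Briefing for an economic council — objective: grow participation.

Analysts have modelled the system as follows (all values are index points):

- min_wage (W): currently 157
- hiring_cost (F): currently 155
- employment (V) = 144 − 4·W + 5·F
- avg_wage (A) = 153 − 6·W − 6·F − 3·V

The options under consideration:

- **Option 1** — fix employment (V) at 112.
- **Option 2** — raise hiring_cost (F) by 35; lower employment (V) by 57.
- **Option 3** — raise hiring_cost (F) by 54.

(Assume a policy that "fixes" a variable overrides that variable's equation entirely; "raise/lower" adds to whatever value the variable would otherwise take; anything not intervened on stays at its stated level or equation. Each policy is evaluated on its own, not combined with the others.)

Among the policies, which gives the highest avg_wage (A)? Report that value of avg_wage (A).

Option 1 (V := 112):
  W = 157
  F = 155
  V = 112
  A = 153 − 6·157 − 6·155 − 3·112 = -2055
Option 2 (F + 35, V − 57):
  W = 157
  F = 155 + 35 = 190
  V = 144 − 4·157 + 5·190 (−57 from intervention) = 409
  A = 153 − 6·157 − 6·190 − 3·409 = -3156
Option 3 (F + 54):
  W = 157
  F = 155 + 54 = 209
  V = 144 − 4·157 + 5·209 = 561
  A = 153 − 6·157 − 6·209 − 3·561 = -3726
Comparing — Option 1: A=-2055, Option 2: A=-3156, Option 3: A=-3726. Highest is -2055 (Option 1).

-2055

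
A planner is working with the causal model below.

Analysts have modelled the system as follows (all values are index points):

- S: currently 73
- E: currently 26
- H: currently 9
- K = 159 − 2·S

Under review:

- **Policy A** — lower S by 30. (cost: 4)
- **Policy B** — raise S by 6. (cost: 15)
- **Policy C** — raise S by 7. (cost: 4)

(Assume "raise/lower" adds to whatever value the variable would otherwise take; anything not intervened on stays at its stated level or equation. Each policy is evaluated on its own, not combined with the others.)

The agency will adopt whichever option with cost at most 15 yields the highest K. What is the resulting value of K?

73

Policy A (S − 30):
  S = 73 − 30 = 43
  K = 159 − 2·43 = 73
Policy B (S + 6):
  S = 73 + 6 = 79
  K = 159 − 2·79 = 1
Policy C (S + 7):
  S = 73 + 7 = 80
  K = 159 − 2·80 = -1
Comparing — Policy A: K=73, Policy B: K=1, Policy C: K=-1. Highest is 73 (Policy A).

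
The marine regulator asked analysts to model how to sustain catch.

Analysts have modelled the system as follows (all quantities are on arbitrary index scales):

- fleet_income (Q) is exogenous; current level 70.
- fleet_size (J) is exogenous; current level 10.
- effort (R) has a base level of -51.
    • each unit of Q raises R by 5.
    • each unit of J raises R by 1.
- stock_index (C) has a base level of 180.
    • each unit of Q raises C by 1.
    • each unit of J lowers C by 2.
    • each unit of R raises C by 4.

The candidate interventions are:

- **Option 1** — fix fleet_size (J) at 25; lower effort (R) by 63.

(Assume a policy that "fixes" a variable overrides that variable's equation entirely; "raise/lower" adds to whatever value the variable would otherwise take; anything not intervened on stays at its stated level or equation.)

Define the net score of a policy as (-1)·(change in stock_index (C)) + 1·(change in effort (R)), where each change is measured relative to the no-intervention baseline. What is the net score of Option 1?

174

Baseline:
  Q = 70
  J = 10
  R = -51 + 5·70 + 10 = 309
  C = 180 + 70 − 2·10 + 4·309 = 1466
Option 1 (J := 25, R − 63):
  Q = 70
  J = 25
  R = -51 + 5·70 + 25 (−63 from intervention) = 261
  C = 180 + 70 − 2·25 + 4·261 = 1244
ΔC = 1244 − 1466 = -222; ΔR = 261 − 309 = -48
Score = (-1)·(-222) + 1·(-48) = 174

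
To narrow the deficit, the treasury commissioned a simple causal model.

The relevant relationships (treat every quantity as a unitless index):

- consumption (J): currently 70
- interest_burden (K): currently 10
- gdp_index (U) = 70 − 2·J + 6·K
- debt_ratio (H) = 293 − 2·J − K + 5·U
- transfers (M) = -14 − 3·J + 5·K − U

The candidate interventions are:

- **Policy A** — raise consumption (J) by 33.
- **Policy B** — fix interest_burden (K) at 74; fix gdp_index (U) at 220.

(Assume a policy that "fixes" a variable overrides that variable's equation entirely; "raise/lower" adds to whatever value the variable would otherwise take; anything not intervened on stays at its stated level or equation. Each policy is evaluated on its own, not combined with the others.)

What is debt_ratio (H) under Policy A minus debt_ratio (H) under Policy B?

Policy A (J + 33):
  J = 70 + 33 = 103
  K = 10
  U = 70 − 2·103 + 6·10 = -76
  H = 293 − 2·103 − 10 + 5·(-76) = -303
Policy B (K := 74, U := 220):
  J = 70
  K = 74
  U = 220
  H = 293 − 2·70 − 74 + 5·220 = 1179
H: -303 − 1179 = -1482

-1482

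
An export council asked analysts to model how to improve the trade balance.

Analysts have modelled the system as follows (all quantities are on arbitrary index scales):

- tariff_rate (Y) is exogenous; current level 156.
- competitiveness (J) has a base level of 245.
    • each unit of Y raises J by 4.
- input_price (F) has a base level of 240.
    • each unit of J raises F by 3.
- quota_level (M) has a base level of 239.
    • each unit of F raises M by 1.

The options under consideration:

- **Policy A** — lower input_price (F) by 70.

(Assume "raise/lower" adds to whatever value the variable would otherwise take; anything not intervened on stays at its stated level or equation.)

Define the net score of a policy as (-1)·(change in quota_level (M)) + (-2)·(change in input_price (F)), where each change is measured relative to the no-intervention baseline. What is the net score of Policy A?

Baseline:
  Y = 156
  J = 245 + 4·156 = 869
  F = 240 + 3·869 = 2847
  M = 239 + 2847 = 3086
Policy A (F − 70):
  Y = 156
  J = 245 + 4·156 = 869
  F = 240 + 3·869 (−70 from intervention) = 2777
  M = 239 + 2777 = 3016
ΔM = 3016 − 3086 = -70; ΔF = 2777 − 2847 = -70
Score = (-1)·(-70) + (-2)·(-70) = 210

210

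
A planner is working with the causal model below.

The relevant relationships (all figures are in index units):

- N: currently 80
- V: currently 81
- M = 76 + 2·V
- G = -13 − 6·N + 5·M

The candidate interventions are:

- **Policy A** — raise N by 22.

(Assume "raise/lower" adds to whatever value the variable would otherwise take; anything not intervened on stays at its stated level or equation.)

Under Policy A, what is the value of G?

565

Policy A (N + 22):
  N = 80 + 22 = 102
  V = 81
  M = 76 + 2·81 = 238
  G = -13 − 6·102 + 5·238 = 565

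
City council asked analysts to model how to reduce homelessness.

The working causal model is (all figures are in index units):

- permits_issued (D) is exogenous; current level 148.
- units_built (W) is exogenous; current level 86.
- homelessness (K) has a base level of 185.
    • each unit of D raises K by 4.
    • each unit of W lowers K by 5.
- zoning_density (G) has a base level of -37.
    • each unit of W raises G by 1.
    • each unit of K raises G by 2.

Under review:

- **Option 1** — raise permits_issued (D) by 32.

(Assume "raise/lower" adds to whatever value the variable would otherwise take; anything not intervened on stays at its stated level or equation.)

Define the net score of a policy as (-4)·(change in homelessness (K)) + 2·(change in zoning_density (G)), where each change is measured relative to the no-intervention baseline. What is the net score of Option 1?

0

Baseline:
  D = 148
  W = 86
  K = 185 + 4·148 − 5·86 = 347
  G = -37 + 86 + 2·347 = 743
Option 1 (D + 32):
  D = 148 + 32 = 180
  W = 86
  K = 185 + 4·180 − 5·86 = 475
  G = -37 + 86 + 2·475 = 999
ΔK = 475 − 347 = 128; ΔG = 999 − 743 = 256
Score = (-4)·128 + 2·256 = 0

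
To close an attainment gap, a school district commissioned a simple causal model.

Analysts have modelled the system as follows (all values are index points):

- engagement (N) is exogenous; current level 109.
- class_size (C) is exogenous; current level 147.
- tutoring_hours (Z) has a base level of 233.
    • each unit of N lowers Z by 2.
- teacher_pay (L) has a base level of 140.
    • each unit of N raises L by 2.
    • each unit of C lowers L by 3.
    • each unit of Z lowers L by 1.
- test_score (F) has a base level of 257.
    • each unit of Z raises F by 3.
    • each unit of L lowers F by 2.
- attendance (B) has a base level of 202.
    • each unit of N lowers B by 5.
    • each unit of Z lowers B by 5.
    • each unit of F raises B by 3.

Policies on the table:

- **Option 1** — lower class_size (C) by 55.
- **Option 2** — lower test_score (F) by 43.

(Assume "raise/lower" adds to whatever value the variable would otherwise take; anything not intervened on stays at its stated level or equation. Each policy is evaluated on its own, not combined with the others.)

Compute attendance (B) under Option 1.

Option 1 (C − 55):
  N = 109
  C = 147 − 55 = 92
  Z = 233 − 2·109 = 15
  L = 140 + 2·109 − 3·92 − 15 = 67
  F = 257 + 3·15 − 2·67 = 168
  B = 202 − 5·109 − 5·15 + 3·168 = 86

86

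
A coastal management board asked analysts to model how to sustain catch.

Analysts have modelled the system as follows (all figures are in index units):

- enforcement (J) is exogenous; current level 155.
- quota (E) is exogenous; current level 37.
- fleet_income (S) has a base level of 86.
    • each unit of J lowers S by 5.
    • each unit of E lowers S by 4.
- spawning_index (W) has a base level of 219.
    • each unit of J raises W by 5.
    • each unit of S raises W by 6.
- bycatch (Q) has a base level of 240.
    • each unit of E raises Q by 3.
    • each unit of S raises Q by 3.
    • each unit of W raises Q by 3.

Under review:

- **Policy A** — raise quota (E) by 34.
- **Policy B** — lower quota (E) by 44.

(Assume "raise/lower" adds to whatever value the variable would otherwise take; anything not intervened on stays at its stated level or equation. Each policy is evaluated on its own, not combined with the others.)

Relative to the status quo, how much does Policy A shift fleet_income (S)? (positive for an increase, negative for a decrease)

Baseline:
  J = 155
  E = 37
  S = 86 − 5·155 − 4·37 = -837
Policy A (E + 34):
  J = 155
  E = 37 + 34 = 71
  S = 86 − 5·155 − 4·71 = -973
Change in S: -973 − (-837) = -136

-136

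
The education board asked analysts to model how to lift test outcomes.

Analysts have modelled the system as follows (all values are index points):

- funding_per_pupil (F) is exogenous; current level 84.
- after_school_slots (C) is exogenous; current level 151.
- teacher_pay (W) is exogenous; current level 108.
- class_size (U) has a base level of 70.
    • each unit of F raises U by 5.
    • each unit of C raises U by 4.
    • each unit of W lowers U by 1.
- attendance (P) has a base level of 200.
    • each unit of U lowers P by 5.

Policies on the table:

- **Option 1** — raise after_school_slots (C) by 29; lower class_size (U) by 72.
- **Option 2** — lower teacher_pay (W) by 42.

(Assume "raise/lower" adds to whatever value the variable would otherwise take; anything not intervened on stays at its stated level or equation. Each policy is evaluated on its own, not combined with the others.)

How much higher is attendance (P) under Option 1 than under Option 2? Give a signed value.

-10

Option 1 (C + 29, U − 72):
  F = 84
  C = 151 + 29 = 180
  W = 108
  U = 70 + 5·84 + 4·180 − 108 (−72 from intervention) = 1030
  P = 200 − 5·1030 = -4950
Option 2 (W − 42):
  F = 84
  C = 151
  W = 108 − 42 = 66
  U = 70 + 5·84 + 4·151 − 66 = 1028
  P = 200 − 5·1028 = -4940
P: -4950 − (-4940) = -10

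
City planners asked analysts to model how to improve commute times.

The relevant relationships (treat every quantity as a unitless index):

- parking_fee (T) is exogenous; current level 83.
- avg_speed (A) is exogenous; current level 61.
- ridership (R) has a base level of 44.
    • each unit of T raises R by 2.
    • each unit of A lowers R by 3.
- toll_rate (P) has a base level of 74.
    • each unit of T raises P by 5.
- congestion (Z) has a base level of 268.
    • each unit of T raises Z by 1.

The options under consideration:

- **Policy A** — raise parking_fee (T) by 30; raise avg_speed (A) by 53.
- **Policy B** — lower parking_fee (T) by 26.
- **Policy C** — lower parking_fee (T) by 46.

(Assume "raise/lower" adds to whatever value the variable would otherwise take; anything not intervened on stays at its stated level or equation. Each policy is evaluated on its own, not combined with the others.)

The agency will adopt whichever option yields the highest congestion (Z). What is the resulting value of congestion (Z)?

381

Policy A (T + 30, A + 53):
  T = 83 + 30 = 113
  Z = 268 + 113 = 381
Policy B (T − 26):
  T = 83 − 26 = 57
  Z = 268 + 57 = 325
Policy C (T − 46):
  T = 83 − 46 = 37
  Z = 268 + 37 = 305
Comparing — Policy A: Z=381, Policy B: Z=325, Policy C: Z=305. Highest is 381 (Policy A).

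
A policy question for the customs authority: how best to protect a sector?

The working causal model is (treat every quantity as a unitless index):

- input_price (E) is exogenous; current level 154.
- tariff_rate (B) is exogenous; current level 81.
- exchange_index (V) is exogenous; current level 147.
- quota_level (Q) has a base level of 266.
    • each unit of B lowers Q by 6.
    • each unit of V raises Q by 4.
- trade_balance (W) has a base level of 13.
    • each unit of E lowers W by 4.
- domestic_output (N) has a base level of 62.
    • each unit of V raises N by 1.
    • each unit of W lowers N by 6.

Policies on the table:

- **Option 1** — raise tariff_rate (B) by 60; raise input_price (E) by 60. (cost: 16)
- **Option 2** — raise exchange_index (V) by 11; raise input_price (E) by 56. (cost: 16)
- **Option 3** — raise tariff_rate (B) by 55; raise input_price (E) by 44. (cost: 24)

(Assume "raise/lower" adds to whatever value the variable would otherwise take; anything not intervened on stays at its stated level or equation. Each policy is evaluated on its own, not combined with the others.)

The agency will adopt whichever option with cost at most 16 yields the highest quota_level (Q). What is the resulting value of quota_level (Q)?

Option 1 (B + 60, E + 60):
  B = 81 + 60 = 141
  V = 147
  Q = 266 − 6·141 + 4·147 = 8
Option 2 (V + 11, E + 56):
  B = 81
  V = 147 + 11 = 158
  Q = 266 − 6·81 + 4·158 = 412
Comparing — Option 1: Q=8, Option 2: Q=412. Highest is 412 (Option 2).

412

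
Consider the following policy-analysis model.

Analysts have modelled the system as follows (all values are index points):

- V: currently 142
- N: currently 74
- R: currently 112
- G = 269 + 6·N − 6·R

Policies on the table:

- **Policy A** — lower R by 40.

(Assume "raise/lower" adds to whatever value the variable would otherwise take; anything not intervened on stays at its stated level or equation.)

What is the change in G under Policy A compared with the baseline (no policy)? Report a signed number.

240

Baseline:
  N = 74
  R = 112
  G = 269 + 6·74 − 6·112 = 41
Policy A (R − 40):
  N = 74
  R = 112 − 40 = 72
  G = 269 + 6·74 − 6·72 = 281
Change in G: 281 − 41 = 240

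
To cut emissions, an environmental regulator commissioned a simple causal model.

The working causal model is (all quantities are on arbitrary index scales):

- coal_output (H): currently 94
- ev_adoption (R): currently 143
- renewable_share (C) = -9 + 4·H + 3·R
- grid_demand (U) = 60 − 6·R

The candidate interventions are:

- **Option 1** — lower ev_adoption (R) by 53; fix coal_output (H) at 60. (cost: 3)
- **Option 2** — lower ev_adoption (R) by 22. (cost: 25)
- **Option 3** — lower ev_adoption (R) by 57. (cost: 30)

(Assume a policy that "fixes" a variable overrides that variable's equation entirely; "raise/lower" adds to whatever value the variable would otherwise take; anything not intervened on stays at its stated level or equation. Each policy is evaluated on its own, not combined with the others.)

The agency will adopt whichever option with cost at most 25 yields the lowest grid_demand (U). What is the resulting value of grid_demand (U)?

Option 1 (R − 53, H := 60):
  R = 143 − 53 = 90
  U = 60 − 6·90 = -480
Option 2 (R − 22):
  R = 143 − 22 = 121
  U = 60 − 6·121 = -666
Comparing — Option 1: U=-480, Option 2: U=-666. Lowest is -666 (Option 2).

-666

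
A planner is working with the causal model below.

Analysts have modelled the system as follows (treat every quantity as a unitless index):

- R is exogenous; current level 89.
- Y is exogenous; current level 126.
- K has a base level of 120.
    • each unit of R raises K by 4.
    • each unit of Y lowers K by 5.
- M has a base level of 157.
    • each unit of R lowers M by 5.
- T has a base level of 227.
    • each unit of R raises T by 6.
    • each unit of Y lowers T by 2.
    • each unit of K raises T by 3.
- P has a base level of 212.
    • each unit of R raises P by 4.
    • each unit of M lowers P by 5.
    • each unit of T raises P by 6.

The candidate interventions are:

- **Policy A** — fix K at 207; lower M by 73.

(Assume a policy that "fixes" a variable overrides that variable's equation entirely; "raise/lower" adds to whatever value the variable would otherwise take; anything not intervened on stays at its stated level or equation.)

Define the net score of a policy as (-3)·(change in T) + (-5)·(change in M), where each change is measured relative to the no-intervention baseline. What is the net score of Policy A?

-2884

Baseline:
  R = 89
  Y = 126
  K = 120 + 4·89 − 5·126 = -154
  M = 157 − 5·89 = -288
  T = 227 + 6·89 − 2·126 + 3·(-154) = 47
Policy A (K := 207, M − 73):
  R = 89
  Y = 126
  K = 207
  M = 157 − 5·89 (−73 from intervention) = -361
  T = 227 + 6·89 − 2·126 + 3·207 = 1130
ΔT = 1130 − 47 = 1083; ΔM = -361 − (-288) = -73
Score = (-3)·1083 + (-5)·(-73) = -2884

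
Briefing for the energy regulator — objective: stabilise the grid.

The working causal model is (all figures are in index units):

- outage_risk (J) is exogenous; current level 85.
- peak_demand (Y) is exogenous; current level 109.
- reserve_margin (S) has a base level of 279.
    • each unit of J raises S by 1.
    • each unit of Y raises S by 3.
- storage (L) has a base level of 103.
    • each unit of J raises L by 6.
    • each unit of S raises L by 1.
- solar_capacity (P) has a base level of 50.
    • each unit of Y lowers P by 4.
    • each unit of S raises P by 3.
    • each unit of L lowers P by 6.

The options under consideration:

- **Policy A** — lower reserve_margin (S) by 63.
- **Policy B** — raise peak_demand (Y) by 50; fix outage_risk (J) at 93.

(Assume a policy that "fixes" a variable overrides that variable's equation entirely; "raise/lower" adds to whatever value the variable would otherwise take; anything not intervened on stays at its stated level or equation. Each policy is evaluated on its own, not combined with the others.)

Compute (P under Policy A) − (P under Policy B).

Policy A (S − 63):
  J = 85
  Y = 109
  S = 279 + 85 + 3·109 (−63 from intervention) = 628
  L = 103 + 6·85 + 628 = 1241
  P = 50 − 4·109 + 3·628 − 6·1241 = -5948
Policy B (Y + 50, J := 93):
  J = 93
  Y = 109 + 50 = 159
  S = 279 + 93 + 3·159 = 849
  L = 103 + 6·93 + 849 = 1510
  P = 50 − 4·159 + 3·849 − 6·1510 = -7099
P: -5948 − (-7099) = 1151

1151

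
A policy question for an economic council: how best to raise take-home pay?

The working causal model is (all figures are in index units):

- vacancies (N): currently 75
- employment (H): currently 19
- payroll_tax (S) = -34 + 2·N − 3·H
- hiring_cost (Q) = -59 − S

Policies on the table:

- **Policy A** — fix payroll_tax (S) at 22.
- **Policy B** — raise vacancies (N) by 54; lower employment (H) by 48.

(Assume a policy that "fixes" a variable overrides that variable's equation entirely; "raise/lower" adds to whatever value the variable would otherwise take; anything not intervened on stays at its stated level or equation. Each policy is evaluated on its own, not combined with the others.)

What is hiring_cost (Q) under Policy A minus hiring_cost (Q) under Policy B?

Policy A (S := 22):
  N = 75
  H = 19
  S = 22
  Q = -59 − 22 = -81
Policy B (N + 54, H − 48):
  N = 75 + 54 = 129
  H = 19 − 48 = -29
  S = -34 + 2·129 − 3·(-29) = 311
  Q = -59 − 311 = -370
Q: -81 − (-370) = 289

289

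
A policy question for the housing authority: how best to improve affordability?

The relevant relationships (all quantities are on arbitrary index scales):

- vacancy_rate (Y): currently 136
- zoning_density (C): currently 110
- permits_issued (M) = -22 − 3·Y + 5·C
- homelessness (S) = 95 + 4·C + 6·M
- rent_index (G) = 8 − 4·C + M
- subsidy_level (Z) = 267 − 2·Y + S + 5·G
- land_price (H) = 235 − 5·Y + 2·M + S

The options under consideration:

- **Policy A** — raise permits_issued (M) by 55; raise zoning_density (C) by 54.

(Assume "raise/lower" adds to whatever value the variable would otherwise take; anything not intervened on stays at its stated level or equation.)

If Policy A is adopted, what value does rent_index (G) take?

Policy A (M + 55, C + 54):
  Y = 136
  C = 110 + 54 = 164
  M = -22 − 3·136 + 5·164 (+55 from intervention) = 445
  G = 8 − 4·164 + 445 = -203

-203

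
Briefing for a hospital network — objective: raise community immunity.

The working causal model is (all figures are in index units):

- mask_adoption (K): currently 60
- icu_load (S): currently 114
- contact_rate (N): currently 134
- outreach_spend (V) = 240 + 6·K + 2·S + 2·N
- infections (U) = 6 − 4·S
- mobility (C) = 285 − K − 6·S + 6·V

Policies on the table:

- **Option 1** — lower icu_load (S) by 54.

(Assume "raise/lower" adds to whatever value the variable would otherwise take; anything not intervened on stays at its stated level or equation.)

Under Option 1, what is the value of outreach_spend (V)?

Option 1 (S − 54):
  K = 60
  S = 114 − 54 = 60
  N = 134
  V = 240 + 6·60 + 2·60 + 2·134 = 988

988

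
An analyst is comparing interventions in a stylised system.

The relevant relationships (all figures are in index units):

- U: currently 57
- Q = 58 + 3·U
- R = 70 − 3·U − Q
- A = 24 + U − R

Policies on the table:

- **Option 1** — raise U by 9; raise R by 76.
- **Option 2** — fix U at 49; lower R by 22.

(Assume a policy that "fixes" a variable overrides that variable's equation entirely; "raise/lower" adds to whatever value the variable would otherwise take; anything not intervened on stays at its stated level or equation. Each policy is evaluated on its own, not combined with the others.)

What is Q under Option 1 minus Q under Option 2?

51

Option 1 (U + 9, R + 76):
  U = 57 + 9 = 66
  Q = 58 + 3·66 = 256
Option 2 (U := 49, R − 22):
  U = 49
  Q = 58 + 3·49 = 205
Q: 256 − 205 = 51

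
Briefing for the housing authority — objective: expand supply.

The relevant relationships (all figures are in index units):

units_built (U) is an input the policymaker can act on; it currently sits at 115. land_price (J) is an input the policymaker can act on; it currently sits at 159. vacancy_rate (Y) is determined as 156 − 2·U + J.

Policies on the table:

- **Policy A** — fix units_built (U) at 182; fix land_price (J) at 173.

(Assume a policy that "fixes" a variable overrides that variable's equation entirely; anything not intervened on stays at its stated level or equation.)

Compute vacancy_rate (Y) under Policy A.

-35

Policy A (U := 182, J := 173):
  U = 182
  J = 173
  Y = 156 − 2·182 + 173 = -35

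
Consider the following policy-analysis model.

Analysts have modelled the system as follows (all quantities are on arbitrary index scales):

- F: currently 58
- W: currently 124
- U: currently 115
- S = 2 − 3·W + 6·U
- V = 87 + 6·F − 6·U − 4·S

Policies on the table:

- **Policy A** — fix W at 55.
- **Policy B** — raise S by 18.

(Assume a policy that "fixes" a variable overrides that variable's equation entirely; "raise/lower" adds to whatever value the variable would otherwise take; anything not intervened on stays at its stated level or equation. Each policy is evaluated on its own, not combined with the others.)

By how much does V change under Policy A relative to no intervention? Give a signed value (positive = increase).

Baseline:
  F = 58
  W = 124
  U = 115
  S = 2 − 3·124 + 6·115 = 320
  V = 87 + 6·58 − 6·115 − 4·320 = -1535
Policy A (W := 55):
  F = 58
  W = 55
  U = 115
  S = 2 − 3·55 + 6·115 = 527
  V = 87 + 6·58 − 6·115 − 4·527 = -2363
Change in V: -2363 − (-1535) = -828

-828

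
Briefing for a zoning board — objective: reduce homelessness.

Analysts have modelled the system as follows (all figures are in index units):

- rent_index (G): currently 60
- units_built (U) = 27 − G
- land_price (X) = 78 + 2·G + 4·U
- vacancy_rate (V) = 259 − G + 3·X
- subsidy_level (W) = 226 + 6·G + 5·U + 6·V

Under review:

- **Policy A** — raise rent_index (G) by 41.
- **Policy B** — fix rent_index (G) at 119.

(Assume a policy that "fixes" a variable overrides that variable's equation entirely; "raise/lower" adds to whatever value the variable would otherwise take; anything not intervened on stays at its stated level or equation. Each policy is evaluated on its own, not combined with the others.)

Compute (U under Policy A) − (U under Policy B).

Policy A (G + 41):
  G = 60 + 41 = 101
  U = 27 − 101 = -74
Policy B (G := 119):
  G = 119
  U = 27 − 119 = -92
U: -74 − (-92) = 18

18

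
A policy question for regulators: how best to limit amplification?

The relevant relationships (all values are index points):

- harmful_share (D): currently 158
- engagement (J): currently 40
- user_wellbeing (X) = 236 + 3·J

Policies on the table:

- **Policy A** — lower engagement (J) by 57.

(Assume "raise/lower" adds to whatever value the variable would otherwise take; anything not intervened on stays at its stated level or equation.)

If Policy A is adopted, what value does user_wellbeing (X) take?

185

Policy A (J − 57):
  J = 40 − 57 = -17
  X = 236 + 3·(-17) = 185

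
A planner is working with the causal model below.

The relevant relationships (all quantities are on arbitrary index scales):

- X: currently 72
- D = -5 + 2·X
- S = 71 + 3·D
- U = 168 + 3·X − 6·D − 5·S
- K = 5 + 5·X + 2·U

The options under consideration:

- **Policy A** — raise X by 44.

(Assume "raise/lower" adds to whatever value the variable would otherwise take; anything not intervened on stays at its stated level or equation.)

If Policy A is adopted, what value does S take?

Policy A (X + 44):
  X = 72 + 44 = 116
  D = -5 + 2·116 = 227
  S = 71 + 3·227 = 752

752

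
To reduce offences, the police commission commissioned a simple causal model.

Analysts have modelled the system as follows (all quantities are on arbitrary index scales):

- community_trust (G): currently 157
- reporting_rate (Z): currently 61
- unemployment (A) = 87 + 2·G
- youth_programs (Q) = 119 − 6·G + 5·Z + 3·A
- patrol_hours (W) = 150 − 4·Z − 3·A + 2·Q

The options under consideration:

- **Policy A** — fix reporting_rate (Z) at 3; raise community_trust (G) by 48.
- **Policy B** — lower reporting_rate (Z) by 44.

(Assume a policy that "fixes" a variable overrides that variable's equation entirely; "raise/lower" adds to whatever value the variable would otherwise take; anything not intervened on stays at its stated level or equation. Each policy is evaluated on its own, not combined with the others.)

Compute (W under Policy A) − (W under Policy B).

Policy A (Z := 3, G + 48):
  G = 157 + 48 = 205
  Z = 3
  A = 87 + 2·205 = 497
  Q = 119 − 6·205 + 5·3 + 3·497 = 395
  W = 150 − 4·3 − 3·497 + 2·395 = -563
Policy B (Z − 44):
  G = 157
  Z = 61 − 44 = 17
  A = 87 + 2·157 = 401
  Q = 119 − 6·157 + 5·17 + 3·401 = 465
  W = 150 − 4·17 − 3·401 + 2·465 = -191
W: -563 − (-191) = -372

-372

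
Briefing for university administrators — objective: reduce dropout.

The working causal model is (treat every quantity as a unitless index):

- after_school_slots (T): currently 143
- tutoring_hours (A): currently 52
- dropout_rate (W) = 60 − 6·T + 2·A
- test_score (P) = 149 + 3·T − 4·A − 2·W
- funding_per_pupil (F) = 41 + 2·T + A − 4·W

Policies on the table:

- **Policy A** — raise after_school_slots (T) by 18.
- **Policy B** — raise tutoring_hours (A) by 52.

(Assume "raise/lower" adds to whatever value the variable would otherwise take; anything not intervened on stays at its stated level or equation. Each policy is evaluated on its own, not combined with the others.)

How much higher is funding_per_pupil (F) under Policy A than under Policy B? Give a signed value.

Policy A (T + 18):
  T = 143 + 18 = 161
  A = 52
  W = 60 − 6·161 + 2·52 = -802
  F = 41 + 2·161 + 52 − 4·(-802) = 3623
Policy B (A + 52):
  T = 143
  A = 52 + 52 = 104
  W = 60 − 6·143 + 2·104 = -590
  F = 41 + 2·143 + 104 − 4·(-590) = 2791
F: 3623 − 2791 = 832

832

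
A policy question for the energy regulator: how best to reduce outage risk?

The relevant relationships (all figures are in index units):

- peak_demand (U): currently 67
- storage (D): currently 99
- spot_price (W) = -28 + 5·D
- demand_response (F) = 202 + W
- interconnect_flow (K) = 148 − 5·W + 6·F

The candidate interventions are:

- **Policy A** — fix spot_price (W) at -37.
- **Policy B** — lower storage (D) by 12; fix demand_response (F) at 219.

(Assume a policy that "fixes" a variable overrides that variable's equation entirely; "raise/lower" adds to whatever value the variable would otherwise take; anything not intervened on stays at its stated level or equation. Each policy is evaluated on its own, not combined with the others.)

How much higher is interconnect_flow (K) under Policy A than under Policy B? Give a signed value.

Policy A (W := -37):
  D = 99
  W = -37
  F = 202 + (-37) = 165
  K = 148 − 5·(-37) + 6·165 = 1323
Policy B (D − 12, F := 219):
  D = 99 − 12 = 87
  W = -28 + 5·87 = 407
  F = 219
  K = 148 − 5·407 + 6·219 = -573
K: 1323 − (-573) = 1896

1896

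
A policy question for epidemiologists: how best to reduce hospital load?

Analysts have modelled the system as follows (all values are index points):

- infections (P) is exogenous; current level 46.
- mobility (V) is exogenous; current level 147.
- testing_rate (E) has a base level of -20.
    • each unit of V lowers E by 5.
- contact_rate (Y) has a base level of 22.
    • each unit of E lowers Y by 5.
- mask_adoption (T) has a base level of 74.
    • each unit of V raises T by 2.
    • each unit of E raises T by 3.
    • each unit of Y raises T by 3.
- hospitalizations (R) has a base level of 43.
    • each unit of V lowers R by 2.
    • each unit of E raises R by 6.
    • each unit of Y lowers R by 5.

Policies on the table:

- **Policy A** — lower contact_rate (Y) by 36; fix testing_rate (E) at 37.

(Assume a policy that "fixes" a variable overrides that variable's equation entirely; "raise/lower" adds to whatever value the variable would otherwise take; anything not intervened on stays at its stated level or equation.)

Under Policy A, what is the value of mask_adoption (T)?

-118

Policy A (Y − 36, E := 37):
  V = 147
  E = 37
  Y = 22 − 5·37 (−36 from intervention) = -199
  T = 74 + 2·147 + 3·37 + 3·(-199) = -118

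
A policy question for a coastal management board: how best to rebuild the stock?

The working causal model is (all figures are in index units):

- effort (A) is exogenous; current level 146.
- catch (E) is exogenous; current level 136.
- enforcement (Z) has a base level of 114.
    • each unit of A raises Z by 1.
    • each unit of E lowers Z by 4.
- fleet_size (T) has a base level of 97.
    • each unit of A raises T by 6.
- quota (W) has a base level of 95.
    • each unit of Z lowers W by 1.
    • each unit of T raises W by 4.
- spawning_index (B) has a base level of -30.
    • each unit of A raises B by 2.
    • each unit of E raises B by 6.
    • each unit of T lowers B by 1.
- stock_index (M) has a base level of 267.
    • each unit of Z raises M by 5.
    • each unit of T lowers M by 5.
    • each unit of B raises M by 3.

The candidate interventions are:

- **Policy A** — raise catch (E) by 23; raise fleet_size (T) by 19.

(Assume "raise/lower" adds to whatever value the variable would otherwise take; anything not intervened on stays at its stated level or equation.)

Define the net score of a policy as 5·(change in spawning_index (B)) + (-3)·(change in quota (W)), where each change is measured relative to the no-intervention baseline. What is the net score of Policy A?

91

Baseline:
  A = 146
  E = 136
  Z = 114 + 146 − 4·136 = -284
  T = 97 + 6·146 = 973
  W = 95 − (-284) + 4·973 = 4271
  B = -30 + 2·146 + 6·136 − 973 = 105
Policy A (E + 23, T + 19):
  A = 146
  E = 136 + 23 = 159
  Z = 114 + 146 − 4·159 = -376
  T = 97 + 6·146 (+19 from intervention) = 992
  W = 95 − (-376) + 4·992 = 4439
  B = -30 + 2·146 + 6·159 − 992 = 224
ΔB = 224 − 105 = 119; ΔW = 4439 − 4271 = 168
Score = 5·119 + (-3)·168 = 91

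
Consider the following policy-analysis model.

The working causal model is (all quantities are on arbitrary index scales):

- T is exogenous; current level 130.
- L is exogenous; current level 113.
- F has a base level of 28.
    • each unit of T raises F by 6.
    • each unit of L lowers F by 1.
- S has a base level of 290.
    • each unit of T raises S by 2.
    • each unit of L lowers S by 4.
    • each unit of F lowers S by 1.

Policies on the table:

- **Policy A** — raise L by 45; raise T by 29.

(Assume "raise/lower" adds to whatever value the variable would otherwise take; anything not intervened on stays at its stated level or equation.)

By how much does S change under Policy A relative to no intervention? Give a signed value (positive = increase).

Baseline:
  T = 130
  L = 113
  F = 28 + 6·130 − 113 = 695
  S = 290 + 2·130 − 4·113 − 695 = -597
Policy A (L + 45, T + 29):
  T = 130 + 29 = 159
  L = 113 + 45 = 158
  F = 28 + 6·159 − 158 = 824
  S = 290 + 2·159 − 4·158 − 824 = -848
Change in S: -848 − (-597) = -251

-251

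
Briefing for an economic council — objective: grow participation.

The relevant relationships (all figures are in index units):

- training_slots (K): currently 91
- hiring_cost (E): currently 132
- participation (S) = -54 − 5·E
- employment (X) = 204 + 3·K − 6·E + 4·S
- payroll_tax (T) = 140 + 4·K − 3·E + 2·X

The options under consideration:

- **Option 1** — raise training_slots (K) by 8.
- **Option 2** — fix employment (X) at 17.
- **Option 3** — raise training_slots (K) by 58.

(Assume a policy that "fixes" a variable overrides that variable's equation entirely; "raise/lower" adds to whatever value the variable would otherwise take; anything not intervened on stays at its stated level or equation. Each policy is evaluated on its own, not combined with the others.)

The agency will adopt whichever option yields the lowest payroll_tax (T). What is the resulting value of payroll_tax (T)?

-6154

Option 1 (K + 8):
  K = 91 + 8 = 99
  E = 132
  S = -54 − 5·132 = -714
  X = 204 + 3·99 − 6·132 + 4·(-714) = -3147
  T = 140 + 4·99 − 3·132 + 2·(-3147) = -6154
Option 2 (X := 17):
  K = 91
  E = 132
  S = -54 − 5·132 = -714
  X = 17
  T = 140 + 4·91 − 3·132 + 2·17 = 142
Option 3 (K + 58):
  K = 91 + 58 = 149
  E = 132
  S = -54 − 5·132 = -714
  X = 204 + 3·149 − 6·132 + 4·(-714) = -2997
  T = 140 + 4·149 − 3·132 + 2·(-2997) = -5654
Comparing — Option 1: T=-6154, Option 2: T=142, Option 3: T=-5654. Lowest is -6154 (Option 1).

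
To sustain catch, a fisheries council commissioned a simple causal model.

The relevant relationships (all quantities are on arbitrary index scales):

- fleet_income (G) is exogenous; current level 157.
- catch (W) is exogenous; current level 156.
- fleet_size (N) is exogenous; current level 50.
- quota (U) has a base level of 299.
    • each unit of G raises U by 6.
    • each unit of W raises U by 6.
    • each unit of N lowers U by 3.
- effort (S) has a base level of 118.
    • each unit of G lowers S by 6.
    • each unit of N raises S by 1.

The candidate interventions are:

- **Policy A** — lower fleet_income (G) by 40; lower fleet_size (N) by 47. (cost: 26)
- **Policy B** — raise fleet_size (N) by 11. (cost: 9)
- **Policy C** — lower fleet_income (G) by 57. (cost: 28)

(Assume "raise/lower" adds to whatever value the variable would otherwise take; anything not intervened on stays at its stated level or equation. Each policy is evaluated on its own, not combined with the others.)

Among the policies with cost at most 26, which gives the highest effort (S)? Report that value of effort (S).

Policy A (G − 40, N − 47):
  G = 157 − 40 = 117
  N = 50 − 47 = 3
  S = 118 − 6·117 + 3 = -581
Policy B (N + 11):
  G = 157
  N = 50 + 11 = 61
  S = 118 − 6·157 + 61 = -763
Comparing — Policy A: S=-581, Policy B: S=-763. Highest is -581 (Policy A).

-581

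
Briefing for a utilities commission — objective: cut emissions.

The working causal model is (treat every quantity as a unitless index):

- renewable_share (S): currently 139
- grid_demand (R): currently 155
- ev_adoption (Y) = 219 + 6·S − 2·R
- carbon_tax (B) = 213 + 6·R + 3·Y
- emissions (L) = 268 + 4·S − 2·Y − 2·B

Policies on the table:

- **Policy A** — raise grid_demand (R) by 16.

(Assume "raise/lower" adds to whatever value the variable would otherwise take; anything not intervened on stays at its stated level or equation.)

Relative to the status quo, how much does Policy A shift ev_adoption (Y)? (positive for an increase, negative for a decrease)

-32

Baseline:
  S = 139
  R = 155
  Y = 219 + 6·139 − 2·155 = 743
Policy A (R + 16):
  S = 139
  R = 155 + 16 = 171
  Y = 219 + 6·139 − 2·171 = 711
Change in Y: 711 − 743 = -32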